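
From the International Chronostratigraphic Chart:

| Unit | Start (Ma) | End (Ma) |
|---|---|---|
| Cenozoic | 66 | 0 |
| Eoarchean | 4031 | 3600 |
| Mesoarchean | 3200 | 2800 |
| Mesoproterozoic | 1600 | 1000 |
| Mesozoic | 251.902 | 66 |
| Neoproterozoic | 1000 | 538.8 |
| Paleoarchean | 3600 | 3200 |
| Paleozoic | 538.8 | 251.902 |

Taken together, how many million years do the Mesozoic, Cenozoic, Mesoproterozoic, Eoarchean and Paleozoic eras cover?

Duration is start − end for each: (251.902 − 66) + (66 − 0) + (1600 − 1000) + (4031 − 3600) + (538.8 − 251.902).
That is 185.902 + 66 + 600 + 431 + 286.898, which totals 1569.8 million years.

1569.8 million years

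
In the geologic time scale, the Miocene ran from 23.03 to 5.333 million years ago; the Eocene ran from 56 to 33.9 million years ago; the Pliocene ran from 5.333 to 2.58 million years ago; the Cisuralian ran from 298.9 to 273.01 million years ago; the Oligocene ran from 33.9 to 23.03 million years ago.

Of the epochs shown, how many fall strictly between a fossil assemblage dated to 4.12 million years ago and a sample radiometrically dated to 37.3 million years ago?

37.3 Ma sits inside the Eocene (56–33.9) and 4.12 Ma inside the Pliocene (5.333–2.58); neither of those is wholly between the two dates.
The listed epochs lying completely between them are Oligocene, Miocene — 2 in all.

2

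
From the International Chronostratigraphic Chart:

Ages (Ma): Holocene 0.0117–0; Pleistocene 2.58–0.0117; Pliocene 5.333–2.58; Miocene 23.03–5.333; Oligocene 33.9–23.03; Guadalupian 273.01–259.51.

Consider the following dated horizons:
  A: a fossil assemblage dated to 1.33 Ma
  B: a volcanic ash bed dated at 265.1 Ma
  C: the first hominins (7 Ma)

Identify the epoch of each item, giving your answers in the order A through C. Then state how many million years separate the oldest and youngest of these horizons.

A — Pleistocene; B — Guadalupian; C — Miocene; span 263.77 million years

Match each age against the start–end ranges in the excerpt: A = 1.33 Ma → Pleistocene (2.58–0.0117); B = 265.1 Ma → Guadalupian (273.01–259.51); C = 7 Ma → Miocene (23.03–5.333).
The largest age is 265.1 Ma and the smallest is 1.33 Ma; their difference is 263.77 Myr.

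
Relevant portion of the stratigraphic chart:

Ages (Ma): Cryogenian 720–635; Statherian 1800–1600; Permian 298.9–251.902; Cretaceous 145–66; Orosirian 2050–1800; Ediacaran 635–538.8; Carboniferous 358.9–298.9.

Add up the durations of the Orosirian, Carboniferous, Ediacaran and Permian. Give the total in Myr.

Duration is start − end for each: (2050 − 1800) + (358.9 − 298.9) + (635 − 538.8) + (298.9 − 251.902).
That is 250 + 60 + 96.2 + 46.998, which totals 453.198 million years.

453.198 million years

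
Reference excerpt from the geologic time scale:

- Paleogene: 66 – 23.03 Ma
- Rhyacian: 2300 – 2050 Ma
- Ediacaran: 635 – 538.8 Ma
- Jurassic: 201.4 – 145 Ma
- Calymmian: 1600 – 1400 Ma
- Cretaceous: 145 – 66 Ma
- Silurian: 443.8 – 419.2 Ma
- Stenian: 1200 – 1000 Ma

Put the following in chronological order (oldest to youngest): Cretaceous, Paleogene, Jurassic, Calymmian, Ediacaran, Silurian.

Calymmian, then Ediacaran, then Silurian, then Jurassic, then Cretaceous, then Paleogene

Read off each span (Ma): Cretaceous 145–66; Paleogene 66–23.03; Jurassic 201.4–145; Calymmian 1600–1400; Ediacaran 635–538.8; Silurian 443.8–419.2.
Larger Ma is older, so oldest→youngest is Calymmian, Ediacaran, Silurian, Jurassic, Cretaceous, Paleogene.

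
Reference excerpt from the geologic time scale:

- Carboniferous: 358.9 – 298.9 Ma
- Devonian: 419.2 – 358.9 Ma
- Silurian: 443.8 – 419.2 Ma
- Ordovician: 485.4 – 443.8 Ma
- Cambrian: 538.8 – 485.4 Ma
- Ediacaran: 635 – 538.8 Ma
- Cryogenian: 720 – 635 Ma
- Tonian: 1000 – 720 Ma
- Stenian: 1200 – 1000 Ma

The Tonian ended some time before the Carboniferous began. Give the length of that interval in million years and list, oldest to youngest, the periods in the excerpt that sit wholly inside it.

361.1 million years; Cryogenian, Ediacaran, Cambrian, Ordovician, Silurian, Devonian

End of Tonian = 720 Ma; start of Carboniferous = 358.9 Ma.
Gap = 720 − 358.9 = 361.1 Myr.
Periods wholly inside 720–358.9 Ma: Cryogenian (720–635), Ediacaran (635–538.8), Cambrian (538.8–485.4), Ordovician (485.4–443.8), Silurian (443.8–419.2), Devonian (419.2–358.9).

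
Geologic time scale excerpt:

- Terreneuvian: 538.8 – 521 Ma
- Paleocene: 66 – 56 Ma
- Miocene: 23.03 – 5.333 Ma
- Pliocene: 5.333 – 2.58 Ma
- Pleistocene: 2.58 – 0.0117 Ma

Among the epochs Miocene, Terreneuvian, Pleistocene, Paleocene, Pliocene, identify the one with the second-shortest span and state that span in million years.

Start − end for each: Miocene 23.03 − 5.333 = 17.697; Terreneuvian 538.8 − 521 = 17.8; Pleistocene 2.58 − 0.0117 = 2.5683; Paleocene 66 − 56 = 10; Pliocene 5.333 − 2.58 = 2.753.
Ranking these from shortest: Pleistocene < Pliocene < Paleocene < Miocene < Terreneuvian.
Position 2 in that ranking is Pliocene, which lasted 2.753 Myr.

Pliocene, 2.753 million years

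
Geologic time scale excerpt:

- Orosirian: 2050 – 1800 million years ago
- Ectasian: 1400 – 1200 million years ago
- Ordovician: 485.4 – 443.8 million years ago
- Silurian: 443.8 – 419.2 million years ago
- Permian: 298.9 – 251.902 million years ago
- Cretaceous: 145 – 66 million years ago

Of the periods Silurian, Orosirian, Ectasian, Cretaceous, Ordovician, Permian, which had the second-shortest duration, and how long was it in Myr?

Ordovician, 41.6 million years

Durations: Silurian 24.6; Orosirian 250; Ectasian 200; Cretaceous 79; Ordovician 41.6; Permian 46.998 Myr.
Sorted shortest-first: Silurian (24.6), Ordovician (41.6), Permian (46.998), Cretaceous (79), Ectasian (200), Orosirian (250).
The second shortest is Ordovician at 41.6 Myr.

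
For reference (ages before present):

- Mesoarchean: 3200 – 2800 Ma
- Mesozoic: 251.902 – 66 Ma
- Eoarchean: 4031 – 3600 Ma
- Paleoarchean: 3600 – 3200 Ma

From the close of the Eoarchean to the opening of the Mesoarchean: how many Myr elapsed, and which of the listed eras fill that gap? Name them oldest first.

The Eoarchean closes at 3600 Ma and the Mesoarchean opens at 3200 Ma, so the interval is 3600 − 3200 = 400 Myr.
An era fits inside if it starts at or after 3600 Ma and ends at or before 3200 Ma; oldest first that gives Paleoarchean.

400 million years; Paleoarchean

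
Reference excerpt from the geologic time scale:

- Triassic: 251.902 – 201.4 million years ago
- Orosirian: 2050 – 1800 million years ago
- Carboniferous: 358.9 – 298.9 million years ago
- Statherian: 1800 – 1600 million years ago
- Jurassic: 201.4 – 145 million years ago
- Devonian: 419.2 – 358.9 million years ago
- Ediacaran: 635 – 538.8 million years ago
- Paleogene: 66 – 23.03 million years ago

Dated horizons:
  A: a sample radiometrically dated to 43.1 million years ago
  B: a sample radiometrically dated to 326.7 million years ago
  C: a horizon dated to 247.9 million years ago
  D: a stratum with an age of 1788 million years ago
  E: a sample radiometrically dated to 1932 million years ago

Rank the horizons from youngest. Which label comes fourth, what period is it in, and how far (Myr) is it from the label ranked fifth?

D, in the Statherian; 144 million years to E

Sorted youngest-first by Ma: A (43.1), C (247.9), B (326.7), D (1788), E (1932).
The fourth youngest is D at 1788 Ma, which lies in 1800–1600 Ma: the Statherian.
The fifth youngest is E at 1932 Ma; separation = |1788 − 1932| = 144 Myr.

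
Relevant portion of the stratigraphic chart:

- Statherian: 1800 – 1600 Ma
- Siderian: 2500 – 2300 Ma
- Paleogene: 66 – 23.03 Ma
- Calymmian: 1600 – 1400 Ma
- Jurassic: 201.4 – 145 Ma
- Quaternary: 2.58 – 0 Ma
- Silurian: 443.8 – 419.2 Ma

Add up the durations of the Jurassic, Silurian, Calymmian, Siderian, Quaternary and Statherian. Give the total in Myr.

Duration is start − end for each: (201.4 − 145) + (443.8 − 419.2) + (1600 − 1400) + (2500 − 2300) + (2.58 − 0) + (1800 − 1600).
That is 56.4 + 24.6 + 200 + 200 + 2.58 + 200, which totals 683.58 million years.

683.58 million years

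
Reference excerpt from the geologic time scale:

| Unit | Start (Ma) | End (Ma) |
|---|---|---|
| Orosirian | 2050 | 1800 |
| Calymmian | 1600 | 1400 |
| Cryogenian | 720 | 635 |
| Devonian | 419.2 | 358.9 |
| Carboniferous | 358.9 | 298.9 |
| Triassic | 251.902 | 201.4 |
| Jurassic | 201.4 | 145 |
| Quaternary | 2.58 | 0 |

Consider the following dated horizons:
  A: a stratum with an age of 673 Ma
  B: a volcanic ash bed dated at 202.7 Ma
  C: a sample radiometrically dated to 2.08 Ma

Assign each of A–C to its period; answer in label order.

Match each age against the start–end ranges in the excerpt: A = 673 Ma → Cryogenian (720–635); B = 202.7 Ma → Triassic (251.902–201.4); C = 2.08 Ma → Quaternary (2.58–0).

A — Cryogenian; B — Triassic; C — Quaternary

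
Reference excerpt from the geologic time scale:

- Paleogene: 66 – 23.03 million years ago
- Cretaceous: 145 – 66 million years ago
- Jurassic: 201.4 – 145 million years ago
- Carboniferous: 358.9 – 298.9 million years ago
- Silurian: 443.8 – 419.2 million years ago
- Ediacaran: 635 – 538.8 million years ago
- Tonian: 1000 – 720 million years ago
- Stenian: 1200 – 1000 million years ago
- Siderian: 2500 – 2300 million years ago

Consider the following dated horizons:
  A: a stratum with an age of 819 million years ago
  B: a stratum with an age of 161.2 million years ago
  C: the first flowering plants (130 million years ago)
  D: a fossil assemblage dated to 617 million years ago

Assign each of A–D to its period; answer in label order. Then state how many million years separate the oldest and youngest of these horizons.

A — Tonian; B — Jurassic; C — Cretaceous; D — Ediacaran; span 689 million years

Match each age against the start–end ranges in the excerpt: A = 819 Ma → Tonian (1000–720); B = 161.2 Ma → Jurassic (201.4–145); C = 130 Ma → Cretaceous (145–66); D = 617 Ma → Ediacaran (635–538.8).
The largest age is 819 Ma and the smallest is 130 Ma; their difference is 689 Myr.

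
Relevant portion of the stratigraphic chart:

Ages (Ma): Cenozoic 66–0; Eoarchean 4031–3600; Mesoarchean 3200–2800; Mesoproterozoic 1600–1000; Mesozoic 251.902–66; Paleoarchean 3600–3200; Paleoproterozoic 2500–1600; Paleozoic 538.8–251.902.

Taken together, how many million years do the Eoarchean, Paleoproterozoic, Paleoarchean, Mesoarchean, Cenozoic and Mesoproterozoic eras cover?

2797 million years

Each duration: Eoarchean = 431; Paleoproterozoic = 900; Paleoarchean = 400; Mesoarchean = 400; Cenozoic = 66; Mesoproterozoic = 600.
Sum: 431 + 900 + 400 + 400 + 66 + 600 = 2797 Myr.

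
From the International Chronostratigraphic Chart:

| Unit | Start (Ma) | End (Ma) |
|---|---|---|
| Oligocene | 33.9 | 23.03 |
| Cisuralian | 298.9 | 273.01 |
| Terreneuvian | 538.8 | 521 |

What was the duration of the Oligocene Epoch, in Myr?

10.87 million years

33.9 − 23.03 = 10.87 million years.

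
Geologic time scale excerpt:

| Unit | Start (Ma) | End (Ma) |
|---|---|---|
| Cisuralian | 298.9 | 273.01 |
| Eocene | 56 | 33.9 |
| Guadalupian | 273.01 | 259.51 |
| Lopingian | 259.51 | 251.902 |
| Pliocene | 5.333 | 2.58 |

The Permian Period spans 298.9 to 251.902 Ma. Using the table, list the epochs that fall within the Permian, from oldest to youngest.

Cisuralian, Guadalupian, Lopingian

Epochs with both bounds inside 298.9–251.902 Ma: Cisuralian (298.9–273.01), Guadalupian (273.01–259.51), Lopingian (259.51–251.902).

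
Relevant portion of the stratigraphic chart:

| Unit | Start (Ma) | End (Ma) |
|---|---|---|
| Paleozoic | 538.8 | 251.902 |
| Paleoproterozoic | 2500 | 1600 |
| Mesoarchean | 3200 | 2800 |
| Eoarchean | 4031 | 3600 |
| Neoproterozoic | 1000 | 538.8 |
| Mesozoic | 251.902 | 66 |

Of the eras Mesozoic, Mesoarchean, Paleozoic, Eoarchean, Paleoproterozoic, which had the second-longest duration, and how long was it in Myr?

Durations: Mesozoic 185.902; Mesoarchean 400; Paleozoic 286.898; Eoarchean 431; Paleoproterozoic 900 Myr.
Sorted longest-first: Paleoproterozoic (900), Eoarchean (431), Mesoarchean (400), Paleozoic (286.898), Mesozoic (185.902).
The second longest is Eoarchean at 431 Myr.

Eoarchean, 431 million years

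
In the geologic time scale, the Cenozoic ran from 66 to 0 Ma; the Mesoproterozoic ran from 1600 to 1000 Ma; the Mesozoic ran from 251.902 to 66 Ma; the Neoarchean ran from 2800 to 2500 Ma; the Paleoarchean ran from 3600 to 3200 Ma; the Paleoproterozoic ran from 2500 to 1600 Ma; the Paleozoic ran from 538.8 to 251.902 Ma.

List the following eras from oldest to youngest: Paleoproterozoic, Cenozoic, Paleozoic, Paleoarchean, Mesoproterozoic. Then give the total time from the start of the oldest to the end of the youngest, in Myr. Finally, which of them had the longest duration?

From the excerpt: Paleoproterozoic 2500–1600; Cenozoic 66–0; Paleozoic 538.8–251.902; Paleoarchean 3600–3200; Mesoproterozoic 1600–1000 (Ma).
Larger Ma is earlier, so the oldest is Paleoarchean and the youngest is Cenozoic; oldest to youngest: Paleoarchean, Paleoproterozoic, Mesoproterozoic, Paleozoic, Cenozoic.
Oldest start 3600 minus youngest end 0 gives 3600 Myr overall.
Individual lengths (start − end): Paleoarchean 400; Paleozoic 286.898; Cenozoic 66; Mesoproterozoic 600; Paleoproterozoic 900. The largest is Paleoproterozoic at 900 Myr.

Paleoarchean → Paleoproterozoic → Mesoproterozoic → Paleozoic → Cenozoic; total span 3600 Myr; longest is Paleoproterozoic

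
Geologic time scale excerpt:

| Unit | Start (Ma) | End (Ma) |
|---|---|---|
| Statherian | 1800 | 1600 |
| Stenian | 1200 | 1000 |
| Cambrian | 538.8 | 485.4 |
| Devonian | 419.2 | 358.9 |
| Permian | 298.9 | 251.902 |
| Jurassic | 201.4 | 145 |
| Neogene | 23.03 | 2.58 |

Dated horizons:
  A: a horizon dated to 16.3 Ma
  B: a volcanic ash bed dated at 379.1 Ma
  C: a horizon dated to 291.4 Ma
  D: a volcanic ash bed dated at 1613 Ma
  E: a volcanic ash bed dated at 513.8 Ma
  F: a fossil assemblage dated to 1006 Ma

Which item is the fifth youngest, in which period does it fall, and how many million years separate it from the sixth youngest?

F, in the Stenian; 607 million years to D

Sorted youngest-first by Ma: A (16.3), C (291.4), B (379.1), E (513.8), F (1006), D (1613).
The fifth youngest is F at 1006 Ma, which lies in 1200–1000 Ma: the Stenian.
The sixth youngest is D at 1613 Ma; separation = |1006 − 1613| = 607 Myr.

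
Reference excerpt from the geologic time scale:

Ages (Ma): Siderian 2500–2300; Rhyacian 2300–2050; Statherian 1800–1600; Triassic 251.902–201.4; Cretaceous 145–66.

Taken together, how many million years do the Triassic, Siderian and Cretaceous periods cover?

Duration is start − end for each: (251.902 − 201.4) + (2500 − 2300) + (145 − 66).
That is 50.502 + 200 + 79, which totals 329.502 million years.

329.502 million years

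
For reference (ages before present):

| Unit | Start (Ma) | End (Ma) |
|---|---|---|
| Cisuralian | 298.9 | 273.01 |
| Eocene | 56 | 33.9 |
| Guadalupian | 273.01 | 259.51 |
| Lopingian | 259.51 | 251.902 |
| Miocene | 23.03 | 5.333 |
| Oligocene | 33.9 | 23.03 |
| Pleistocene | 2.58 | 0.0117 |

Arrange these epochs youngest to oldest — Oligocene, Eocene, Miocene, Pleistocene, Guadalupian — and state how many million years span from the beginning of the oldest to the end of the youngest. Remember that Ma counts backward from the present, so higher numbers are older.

Pleistocene → Miocene → Oligocene → Eocene → Guadalupian; total span 272.9983 Myr

Start ages (Ma): Guadalupian 273.01, Eocene 56, Oligocene 33.9, Miocene 23.03, Pleistocene 2.58.
Ordered youngest to oldest: Pleistocene, Miocene, Oligocene, Eocene, Guadalupian.
Span = 273.01 − 0.0117 = 272.9983 Myr.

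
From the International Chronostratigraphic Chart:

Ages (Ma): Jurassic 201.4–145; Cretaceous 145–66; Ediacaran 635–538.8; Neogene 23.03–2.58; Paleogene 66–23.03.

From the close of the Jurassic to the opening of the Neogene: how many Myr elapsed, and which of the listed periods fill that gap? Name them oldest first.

End of Jurassic = 145 Ma; start of Neogene = 23.03 Ma.
Gap = 145 − 23.03 = 121.97 Myr.
Periods wholly inside 145–23.03 Ma: Cretaceous (145–66), Paleogene (66–23.03).

121.97 million years; Cretaceous, Paleogene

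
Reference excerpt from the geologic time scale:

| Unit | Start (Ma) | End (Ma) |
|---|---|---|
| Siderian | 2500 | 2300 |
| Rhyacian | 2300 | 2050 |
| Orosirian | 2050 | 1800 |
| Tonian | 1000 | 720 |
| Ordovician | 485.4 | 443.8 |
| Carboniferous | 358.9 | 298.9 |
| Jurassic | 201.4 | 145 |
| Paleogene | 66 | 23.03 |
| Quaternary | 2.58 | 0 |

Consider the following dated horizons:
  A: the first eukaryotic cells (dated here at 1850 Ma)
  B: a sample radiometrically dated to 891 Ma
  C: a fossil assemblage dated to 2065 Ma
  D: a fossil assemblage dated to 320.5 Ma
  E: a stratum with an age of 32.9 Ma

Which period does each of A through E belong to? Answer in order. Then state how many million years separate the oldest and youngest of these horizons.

A — Orosirian; B — Tonian; C — Rhyacian; D — Carboniferous; E — Paleogene; span 2032.1 million years

Match each age against the start–end ranges in the excerpt: A = 1850 Ma → Orosirian (2050–1800); B = 891 Ma → Tonian (1000–720); C = 2065 Ma → Rhyacian (2300–2050); D = 320.5 Ma → Carboniferous (358.9–298.9); E = 32.9 Ma → Paleogene (66–23.03).
The largest age is 2065 Ma and the smallest is 32.9 Ma; their difference is 2032.1 Myr.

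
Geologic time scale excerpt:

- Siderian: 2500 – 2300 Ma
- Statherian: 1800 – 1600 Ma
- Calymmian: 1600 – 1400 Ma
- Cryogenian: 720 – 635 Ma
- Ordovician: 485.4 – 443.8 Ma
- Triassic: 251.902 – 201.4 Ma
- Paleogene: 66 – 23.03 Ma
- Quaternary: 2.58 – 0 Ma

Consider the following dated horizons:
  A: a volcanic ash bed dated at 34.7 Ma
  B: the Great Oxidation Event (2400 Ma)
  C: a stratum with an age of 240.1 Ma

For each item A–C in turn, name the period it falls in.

Match each age against the start–end ranges in the excerpt: A = 34.7 Ma → Paleogene (66–23.03); B = 2400 Ma → Siderian (2500–2300); C = 240.1 Ma → Triassic (251.902–201.4).

A — Paleogene; B — Siderian; C — Triassic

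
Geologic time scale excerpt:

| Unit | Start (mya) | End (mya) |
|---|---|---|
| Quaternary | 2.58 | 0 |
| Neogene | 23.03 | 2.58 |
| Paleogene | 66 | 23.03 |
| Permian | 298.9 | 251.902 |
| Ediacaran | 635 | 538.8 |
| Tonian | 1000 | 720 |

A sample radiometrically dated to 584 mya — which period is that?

584 Ma lies between 635 and 538.8 Ma, so it falls in the Ediacaran.

Ediacaran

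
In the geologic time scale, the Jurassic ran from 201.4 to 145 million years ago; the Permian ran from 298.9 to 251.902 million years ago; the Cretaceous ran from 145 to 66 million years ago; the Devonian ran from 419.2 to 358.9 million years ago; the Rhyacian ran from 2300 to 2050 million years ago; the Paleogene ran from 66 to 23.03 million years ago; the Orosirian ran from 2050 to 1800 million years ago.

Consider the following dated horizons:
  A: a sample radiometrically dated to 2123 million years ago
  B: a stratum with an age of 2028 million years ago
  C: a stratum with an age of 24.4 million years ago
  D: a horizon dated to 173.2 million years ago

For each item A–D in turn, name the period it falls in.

Match each age against the start–end ranges in the excerpt: A = 2123 Ma → Rhyacian (2300–2050); B = 2028 Ma → Orosirian (2050–1800); C = 24.4 Ma → Paleogene (66–23.03); D = 173.2 Ma → Jurassic (201.4–145).

A — Rhyacian; B — Orosirian; C — Paleogene; D — Jurassic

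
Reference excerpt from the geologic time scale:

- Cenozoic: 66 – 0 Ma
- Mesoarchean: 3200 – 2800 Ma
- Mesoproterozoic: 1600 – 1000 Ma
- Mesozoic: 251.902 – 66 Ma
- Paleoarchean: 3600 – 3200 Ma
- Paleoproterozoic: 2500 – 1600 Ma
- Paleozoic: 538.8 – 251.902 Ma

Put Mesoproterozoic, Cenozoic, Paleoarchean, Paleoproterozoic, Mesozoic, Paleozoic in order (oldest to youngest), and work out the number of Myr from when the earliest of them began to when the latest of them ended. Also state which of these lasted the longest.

Start ages (Ma): Paleoarchean 3600, Paleoproterozoic 2500, Mesoproterozoic 1600, Paleozoic 538.8, Mesozoic 251.902, Cenozoic 66.
Ordered oldest to youngest: Paleoarchean, Paleoproterozoic, Mesoproterozoic, Paleozoic, Mesozoic, Cenozoic.
Span = 3600 − 0 = 3600 Myr.
Durations: Paleoproterozoic 900, Paleoarchean 400, Mesoproterozoic 600, Mesozoic 185.902, Paleozoic 286.898, Cenozoic 66 → longest is Paleoproterozoic (900 Myr).

Paleoarchean, Paleoproterozoic, Mesoproterozoic, Paleozoic, Mesozoic, Cenozoic; total span 3600 Myr; longest is Paleoproterozoic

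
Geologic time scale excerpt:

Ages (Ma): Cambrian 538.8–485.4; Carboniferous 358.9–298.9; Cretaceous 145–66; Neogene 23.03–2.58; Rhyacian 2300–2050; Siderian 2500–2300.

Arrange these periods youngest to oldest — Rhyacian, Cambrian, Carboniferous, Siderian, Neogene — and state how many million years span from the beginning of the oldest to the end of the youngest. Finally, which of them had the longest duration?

Start ages (Ma): Siderian 2500, Rhyacian 2300, Cambrian 538.8, Carboniferous 358.9, Neogene 23.03.
Ordered youngest to oldest: Neogene, Carboniferous, Cambrian, Rhyacian, Siderian.
Span = 2500 − 2.58 = 2497.42 Myr.
Durations: Neogene 20.45, Rhyacian 250, Siderian 200, Cambrian 53.4, Carboniferous 60 → longest is Rhyacian (250 Myr).

Neogene, Carboniferous, Cambrian, Rhyacian, Siderian; total span 2497.42 Myr; longest is Rhyacian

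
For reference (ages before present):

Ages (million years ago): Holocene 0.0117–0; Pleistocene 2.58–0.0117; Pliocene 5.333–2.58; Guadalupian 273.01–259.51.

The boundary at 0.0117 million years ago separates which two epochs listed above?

Pleistocene and Holocene

The Pleistocene ends at 0.0117 million years ago and the Holocene begins at 0.0117 million years ago, so they share that boundary.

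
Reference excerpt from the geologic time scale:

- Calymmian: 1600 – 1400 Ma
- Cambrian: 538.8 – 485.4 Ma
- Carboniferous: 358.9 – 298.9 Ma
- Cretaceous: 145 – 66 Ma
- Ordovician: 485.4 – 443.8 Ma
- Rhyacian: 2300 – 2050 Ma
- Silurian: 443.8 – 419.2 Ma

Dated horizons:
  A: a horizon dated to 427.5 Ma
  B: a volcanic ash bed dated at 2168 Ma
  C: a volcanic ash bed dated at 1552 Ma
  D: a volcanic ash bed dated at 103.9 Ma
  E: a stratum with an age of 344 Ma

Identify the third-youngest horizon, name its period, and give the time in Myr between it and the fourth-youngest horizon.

Smaller Ma means younger, so youngest first: D 103.9 < E 344 < A 427.5 < C 1552 < B 2168.
Counting 3 along gives A (427.5 Ma); the excerpt puts that inside the Silurian, 443.8–419.2 Ma.
Next in line is C (1552 Ma), and 1552 − 427.5 = 1124.5 Myr.

A, in the Silurian; 1124.5 million years to C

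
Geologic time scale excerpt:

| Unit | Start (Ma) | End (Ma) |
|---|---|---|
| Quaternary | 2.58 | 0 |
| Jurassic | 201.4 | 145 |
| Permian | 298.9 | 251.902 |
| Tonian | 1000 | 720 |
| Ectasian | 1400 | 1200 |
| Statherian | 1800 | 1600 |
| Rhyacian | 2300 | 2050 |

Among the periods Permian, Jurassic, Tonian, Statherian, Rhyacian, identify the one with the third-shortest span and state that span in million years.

Start − end for each: Permian 298.9 − 251.902 = 46.998; Jurassic 201.4 − 145 = 56.4; Tonian 1000 − 720 = 280; Statherian 1800 − 1600 = 200; Rhyacian 2300 − 2050 = 250.
Ranking these from shortest: Permian < Jurassic < Statherian < Rhyacian < Tonian.
Position 3 in that ranking is Statherian, which lasted 200 Myr.

Statherian, 200 million years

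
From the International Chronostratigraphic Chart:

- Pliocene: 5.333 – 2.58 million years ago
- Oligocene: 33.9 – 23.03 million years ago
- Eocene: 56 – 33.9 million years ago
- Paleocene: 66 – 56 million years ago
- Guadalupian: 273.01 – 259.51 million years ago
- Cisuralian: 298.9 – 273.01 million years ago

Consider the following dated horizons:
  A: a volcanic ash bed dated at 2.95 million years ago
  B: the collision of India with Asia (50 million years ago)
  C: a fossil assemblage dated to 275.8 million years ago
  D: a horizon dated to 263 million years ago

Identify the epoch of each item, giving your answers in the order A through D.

A — Pliocene; B — Eocene; C — Cisuralian; D — Guadalupian

A: 2.95 Ma lies in 5.333–2.58 Ma, so Pliocene.
B: 50 Ma lies in 56–33.9 Ma, so Eocene.
C: 275.8 Ma lies in 298.9–273.01 Ma, so Cisuralian.
D: 263 Ma lies in 273.01–259.51 Ma, so Guadalupian.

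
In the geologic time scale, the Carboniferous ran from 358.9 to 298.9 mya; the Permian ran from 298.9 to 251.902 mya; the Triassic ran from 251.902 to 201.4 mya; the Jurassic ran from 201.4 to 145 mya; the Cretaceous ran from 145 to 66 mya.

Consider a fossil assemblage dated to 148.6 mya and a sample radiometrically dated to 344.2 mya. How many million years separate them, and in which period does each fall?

195.6 million years apart; the first in the Jurassic, the second in the Carboniferous

Elapsed time: 344.2 − 148.6 = 195.6 Myr.
148.6 Ma lies within 201.4–145 Ma: Jurassic.
344.2 Ma lies within 358.9–298.9 Ma: Carboniferous.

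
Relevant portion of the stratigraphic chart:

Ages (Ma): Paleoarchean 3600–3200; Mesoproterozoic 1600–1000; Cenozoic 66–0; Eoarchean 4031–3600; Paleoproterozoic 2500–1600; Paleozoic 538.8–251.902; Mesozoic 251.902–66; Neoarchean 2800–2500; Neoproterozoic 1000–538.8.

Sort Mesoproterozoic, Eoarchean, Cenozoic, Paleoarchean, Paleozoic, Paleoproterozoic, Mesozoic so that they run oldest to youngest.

Sorting by start age (descending Ma, since larger Ma = older): Eoarchean began 4031, Paleoarchean began 3600, Paleoproterozoic began 2500, Mesoproterozoic began 1600, Paleozoic began 538.8, Mesozoic began 251.902, Cenozoic began 66.

Eoarchean, then Paleoarchean, then Paleoproterozoic, then Mesoproterozoic, then Paleozoic, then Mesozoic, then Cenozoic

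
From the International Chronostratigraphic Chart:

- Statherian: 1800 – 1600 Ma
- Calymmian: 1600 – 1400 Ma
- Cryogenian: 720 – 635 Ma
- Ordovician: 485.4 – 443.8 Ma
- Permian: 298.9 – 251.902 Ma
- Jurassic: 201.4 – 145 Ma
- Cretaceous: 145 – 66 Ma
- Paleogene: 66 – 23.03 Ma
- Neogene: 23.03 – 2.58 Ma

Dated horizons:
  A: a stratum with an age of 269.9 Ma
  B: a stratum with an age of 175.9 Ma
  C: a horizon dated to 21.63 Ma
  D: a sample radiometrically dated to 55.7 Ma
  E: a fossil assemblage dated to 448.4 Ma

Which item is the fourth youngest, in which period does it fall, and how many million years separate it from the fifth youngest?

A, in the Permian; 178.5 million years to E

Smaller Ma means younger, so youngest first: C 21.63 < D 55.7 < B 175.9 < A 269.9 < E 448.4.
Counting 4 along gives A (269.9 Ma); the excerpt puts that inside the Permian, 298.9–251.902 Ma.
Next in line is E (448.4 Ma), and 448.4 − 269.9 = 178.5 Myr.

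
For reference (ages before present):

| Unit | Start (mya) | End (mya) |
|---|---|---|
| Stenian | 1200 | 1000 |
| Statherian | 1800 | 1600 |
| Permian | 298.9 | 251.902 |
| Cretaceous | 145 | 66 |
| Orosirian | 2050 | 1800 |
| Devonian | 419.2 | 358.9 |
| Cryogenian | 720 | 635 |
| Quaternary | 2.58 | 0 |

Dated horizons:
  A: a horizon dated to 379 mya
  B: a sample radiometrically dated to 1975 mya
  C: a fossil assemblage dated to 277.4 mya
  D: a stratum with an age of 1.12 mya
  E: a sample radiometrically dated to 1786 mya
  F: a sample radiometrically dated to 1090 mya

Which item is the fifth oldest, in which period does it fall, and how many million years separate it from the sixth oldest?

C, in the Permian; 276.28 million years to D

Sorted oldest-first by Ma: B (1975), E (1786), F (1090), A (379), C (277.4), D (1.12).
The fifth oldest is C at 277.4 Ma, which lies in 298.9–251.902 Ma: the Permian.
The sixth oldest is D at 1.12 Ma; separation = |277.4 − 1.12| = 276.28 Myr.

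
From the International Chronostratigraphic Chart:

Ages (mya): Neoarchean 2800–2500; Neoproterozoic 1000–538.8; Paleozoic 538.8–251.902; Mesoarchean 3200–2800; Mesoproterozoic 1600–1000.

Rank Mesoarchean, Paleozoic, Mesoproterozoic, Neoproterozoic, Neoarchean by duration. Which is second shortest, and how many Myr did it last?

Start − end for each: Mesoarchean 3200 − 2800 = 400; Paleozoic 538.8 − 251.902 = 286.898; Mesoproterozoic 1600 − 1000 = 600; Neoproterozoic 1000 − 538.8 = 461.2; Neoarchean 2800 − 2500 = 300.
Ranking these from shortest: Paleozoic < Neoarchean < Mesoarchean < Neoproterozoic < Mesoproterozoic.
Position 2 in that ranking is Neoarchean, which lasted 300 Myr.

Neoarchean, 300 million years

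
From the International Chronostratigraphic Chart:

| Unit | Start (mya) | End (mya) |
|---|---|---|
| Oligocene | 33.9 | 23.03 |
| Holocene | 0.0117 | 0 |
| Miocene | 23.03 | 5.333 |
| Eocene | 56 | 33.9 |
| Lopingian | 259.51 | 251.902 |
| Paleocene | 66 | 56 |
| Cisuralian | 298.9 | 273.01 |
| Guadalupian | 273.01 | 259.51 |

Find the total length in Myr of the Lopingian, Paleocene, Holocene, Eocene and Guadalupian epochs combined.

Each duration: Lopingian = 7.608; Paleocene = 10; Holocene = 0.0117; Eocene = 22.1; Guadalupian = 13.5.
Sum: 7.608 + 10 + 0.0117 + 22.1 + 13.5 = 53.2197 Myr.

53.2197 million years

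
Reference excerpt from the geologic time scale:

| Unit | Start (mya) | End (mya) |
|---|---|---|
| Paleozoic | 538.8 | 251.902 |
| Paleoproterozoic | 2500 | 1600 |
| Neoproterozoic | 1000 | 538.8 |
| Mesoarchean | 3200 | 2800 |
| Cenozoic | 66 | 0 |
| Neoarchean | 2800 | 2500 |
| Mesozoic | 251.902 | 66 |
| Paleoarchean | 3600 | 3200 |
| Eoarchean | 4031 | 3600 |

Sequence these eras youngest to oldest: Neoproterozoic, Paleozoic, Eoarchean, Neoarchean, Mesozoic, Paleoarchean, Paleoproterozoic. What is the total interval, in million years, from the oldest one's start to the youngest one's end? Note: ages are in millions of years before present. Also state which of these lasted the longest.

Start ages (Ma): Eoarchean 4031, Paleoarchean 3600, Neoarchean 2800, Paleoproterozoic 2500, Neoproterozoic 1000, Paleozoic 538.8, Mesozoic 251.902.
Ordered youngest to oldest: Mesozoic, Paleozoic, Neoproterozoic, Paleoproterozoic, Neoarchean, Paleoarchean, Eoarchean.
Span = 4031 − 66 = 3965 Myr.
Durations: Neoarchean 300, Paleoarchean 400, Eoarchean 431, Paleoproterozoic 900, Paleozoic 286.898, Mesozoic 185.902, Neoproterozoic 461.2 → longest is Paleoproterozoic (900 Myr).

Mesozoic → Paleozoic → Neoproterozoic → Paleoproterozoic → Neoarchean → Paleoarchean → Eoarchean; total span 3965 Myr; longest is Paleoproterozoic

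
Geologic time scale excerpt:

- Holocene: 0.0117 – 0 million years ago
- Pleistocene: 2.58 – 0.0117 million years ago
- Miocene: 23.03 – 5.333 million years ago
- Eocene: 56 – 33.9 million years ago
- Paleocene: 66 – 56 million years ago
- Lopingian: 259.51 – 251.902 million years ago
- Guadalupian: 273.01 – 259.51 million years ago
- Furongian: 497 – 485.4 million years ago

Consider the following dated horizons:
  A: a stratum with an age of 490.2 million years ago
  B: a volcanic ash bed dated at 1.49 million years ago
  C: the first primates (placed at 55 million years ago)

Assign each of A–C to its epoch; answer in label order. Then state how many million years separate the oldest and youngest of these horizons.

Match each age against the start–end ranges in the excerpt: A = 490.2 Ma → Furongian (497–485.4); B = 1.49 Ma → Pleistocene (2.58–0.0117); C = 55 Ma → Eocene (56–33.9).
The largest age is 490.2 Ma and the smallest is 1.49 Ma; their difference is 488.71 Myr.

A — Furongian; B — Pleistocene; C — Eocene; span 488.71 million years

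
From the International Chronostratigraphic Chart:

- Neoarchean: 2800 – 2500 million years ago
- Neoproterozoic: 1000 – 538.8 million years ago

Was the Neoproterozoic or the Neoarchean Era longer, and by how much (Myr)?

Neoproterozoic, by 161.2 million years

Neoproterozoic: 1000 − 538.8 = 461.2 Myr.
Neoarchean: 2800 − 2500 = 300 Myr.
Difference: 461.2 − 300 = 161.2 Myr, so the Neoproterozoic was longer.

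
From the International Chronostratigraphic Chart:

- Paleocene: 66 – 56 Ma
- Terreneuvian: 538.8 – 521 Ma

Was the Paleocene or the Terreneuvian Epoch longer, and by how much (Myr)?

Paleocene: 66 − 56 = 10 Myr.
Terreneuvian: 538.8 − 521 = 17.8 Myr.
Difference: 17.8 − 10 = 7.8 Myr, so the Terreneuvian was longer.

Terreneuvian, by 7.8 million years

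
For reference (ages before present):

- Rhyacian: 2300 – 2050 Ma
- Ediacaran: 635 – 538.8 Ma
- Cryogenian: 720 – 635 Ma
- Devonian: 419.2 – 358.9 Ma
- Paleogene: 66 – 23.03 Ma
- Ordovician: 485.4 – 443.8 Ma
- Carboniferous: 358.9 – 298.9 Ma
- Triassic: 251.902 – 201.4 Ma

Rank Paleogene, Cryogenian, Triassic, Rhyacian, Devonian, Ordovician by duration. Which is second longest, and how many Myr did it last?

Cryogenian, 85 million years

Durations: Paleogene 42.97; Cryogenian 85; Triassic 50.502; Rhyacian 250; Devonian 60.3; Ordovician 41.6 Myr.
Sorted longest-first: Rhyacian (250), Cryogenian (85), Devonian (60.3), Triassic (50.502), Paleogene (42.97), Ordovician (41.6).
The second longest is Cryogenian at 85 Myr.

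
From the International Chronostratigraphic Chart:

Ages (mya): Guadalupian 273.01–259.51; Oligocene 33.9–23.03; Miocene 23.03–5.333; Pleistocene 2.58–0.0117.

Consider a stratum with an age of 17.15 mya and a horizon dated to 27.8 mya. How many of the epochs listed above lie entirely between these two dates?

0

The older date is 27.8 Ma and the younger is 17.15 Ma.
No epoch both begins after 27.8 Ma and ends before 17.15 Ma, so the count is 0.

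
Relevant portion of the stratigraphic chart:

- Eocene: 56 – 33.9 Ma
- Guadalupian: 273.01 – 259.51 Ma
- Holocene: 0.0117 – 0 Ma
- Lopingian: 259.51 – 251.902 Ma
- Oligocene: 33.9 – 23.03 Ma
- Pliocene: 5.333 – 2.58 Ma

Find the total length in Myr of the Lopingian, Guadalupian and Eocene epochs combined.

43.208 million years

Each duration: Lopingian = 7.608; Guadalupian = 13.5; Eocene = 22.1.
Sum: 7.608 + 13.5 + 22.1 = 43.208 Myr.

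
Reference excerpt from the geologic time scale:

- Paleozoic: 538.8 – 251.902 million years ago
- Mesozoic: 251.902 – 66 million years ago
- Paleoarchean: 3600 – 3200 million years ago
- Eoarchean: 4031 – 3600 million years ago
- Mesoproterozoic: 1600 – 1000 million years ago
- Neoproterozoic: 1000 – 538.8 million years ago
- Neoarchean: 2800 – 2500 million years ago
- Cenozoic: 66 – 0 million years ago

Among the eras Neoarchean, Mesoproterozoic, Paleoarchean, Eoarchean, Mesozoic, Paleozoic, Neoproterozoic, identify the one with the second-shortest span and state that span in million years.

Paleozoic, 286.898 million years

Start − end for each: Neoarchean 2800 − 2500 = 300; Mesoproterozoic 1600 − 1000 = 600; Paleoarchean 3600 − 3200 = 400; Eoarchean 4031 − 3600 = 431; Mesozoic 251.902 − 66 = 185.902; Paleozoic 538.8 − 251.902 = 286.898; Neoproterozoic 1000 − 538.8 = 461.2.
Ranking these from shortest: Mesozoic < Paleozoic < Neoarchean < Paleoarchean < Eoarchean < Neoproterozoic < Mesoproterozoic.
Position 2 in that ranking is Paleozoic, which lasted 286.898 Myr.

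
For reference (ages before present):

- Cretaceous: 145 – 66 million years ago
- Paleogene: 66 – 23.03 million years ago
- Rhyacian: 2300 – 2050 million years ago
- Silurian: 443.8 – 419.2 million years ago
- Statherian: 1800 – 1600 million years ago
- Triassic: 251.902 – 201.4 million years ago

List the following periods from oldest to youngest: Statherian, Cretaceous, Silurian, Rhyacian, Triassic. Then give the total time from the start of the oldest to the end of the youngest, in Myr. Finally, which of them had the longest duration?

From the excerpt: Statherian 1800–1600; Cretaceous 145–66; Silurian 443.8–419.2; Rhyacian 2300–2050; Triassic 251.902–201.4 (Ma).
Larger Ma is earlier, so the oldest is Rhyacian and the youngest is Cretaceous; oldest to youngest: Rhyacian, Statherian, Silurian, Triassic, Cretaceous.
Oldest start 2300 minus youngest end 66 gives 2234 Myr overall.
Individual lengths (start − end): Silurian 24.6; Statherian 200; Rhyacian 250; Triassic 50.502; Cretaceous 79. The largest is Rhyacian at 250 Myr.

Rhyacian, Statherian, Silurian, Triassic, Cretaceous; total span 2234 Myr; longest is Rhyacian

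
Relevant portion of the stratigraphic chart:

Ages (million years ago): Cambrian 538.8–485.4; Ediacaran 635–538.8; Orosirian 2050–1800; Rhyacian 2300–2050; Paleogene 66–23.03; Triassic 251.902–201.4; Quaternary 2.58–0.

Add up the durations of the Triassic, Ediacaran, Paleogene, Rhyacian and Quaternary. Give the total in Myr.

442.252 million years

Each duration: Triassic = 50.502; Ediacaran = 96.2; Paleogene = 42.97; Rhyacian = 250; Quaternary = 2.58.
Sum: 50.502 + 96.2 + 42.97 + 250 + 2.58 = 442.252 Myr.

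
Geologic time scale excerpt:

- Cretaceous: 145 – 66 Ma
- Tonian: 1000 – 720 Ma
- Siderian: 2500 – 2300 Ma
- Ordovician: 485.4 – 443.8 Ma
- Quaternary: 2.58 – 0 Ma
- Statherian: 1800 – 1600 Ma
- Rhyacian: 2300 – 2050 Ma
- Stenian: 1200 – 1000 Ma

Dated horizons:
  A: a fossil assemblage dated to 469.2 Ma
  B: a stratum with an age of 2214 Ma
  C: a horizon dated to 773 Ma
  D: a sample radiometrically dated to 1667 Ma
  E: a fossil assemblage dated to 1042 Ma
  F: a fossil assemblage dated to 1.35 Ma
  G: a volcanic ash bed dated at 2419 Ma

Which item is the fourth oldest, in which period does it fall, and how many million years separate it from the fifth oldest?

E, in the Stenian; 269 million years to C

Sorted oldest-first by Ma: G (2419), B (2214), D (1667), E (1042), C (773), A (469.2), F (1.35).
The fourth oldest is E at 1042 Ma, which lies in 1200–1000 Ma: the Stenian.
The fifth oldest is C at 773 Ma; separation = |1042 − 773| = 269 Myr.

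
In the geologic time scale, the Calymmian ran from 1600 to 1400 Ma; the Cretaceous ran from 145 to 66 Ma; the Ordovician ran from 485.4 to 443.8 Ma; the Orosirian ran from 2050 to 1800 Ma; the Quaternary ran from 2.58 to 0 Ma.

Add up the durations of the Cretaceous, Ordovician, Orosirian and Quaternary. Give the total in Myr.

373.18 million years

Duration is start − end for each: (145 − 66) + (485.4 − 443.8) + (2050 − 1800) + (2.58 − 0).
That is 79 + 41.6 + 250 + 2.58, which totals 373.18 million years.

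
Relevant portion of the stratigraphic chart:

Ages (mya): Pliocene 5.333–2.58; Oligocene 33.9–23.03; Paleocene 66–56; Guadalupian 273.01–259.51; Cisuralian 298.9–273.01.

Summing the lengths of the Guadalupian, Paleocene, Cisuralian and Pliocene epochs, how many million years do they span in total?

Each duration: Guadalupian = 13.5; Paleocene = 10; Cisuralian = 25.89; Pliocene = 2.753.
Sum: 13.5 + 10 + 25.89 + 2.753 = 52.143 Myr.

52.143 million years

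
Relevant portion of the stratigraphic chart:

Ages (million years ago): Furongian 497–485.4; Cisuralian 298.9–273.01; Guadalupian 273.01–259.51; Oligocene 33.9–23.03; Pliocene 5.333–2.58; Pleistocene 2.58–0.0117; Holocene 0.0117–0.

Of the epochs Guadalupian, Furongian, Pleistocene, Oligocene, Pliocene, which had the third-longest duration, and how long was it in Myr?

Oligocene, 10.87 million years

Durations: Guadalupian 13.5; Furongian 11.6; Pleistocene 2.5683; Oligocene 10.87; Pliocene 2.753 Myr.
Sorted longest-first: Guadalupian (13.5), Furongian (11.6), Oligocene (10.87), Pliocene (2.753), Pleistocene (2.5683).
The third longest is Oligocene at 10.87 Myr.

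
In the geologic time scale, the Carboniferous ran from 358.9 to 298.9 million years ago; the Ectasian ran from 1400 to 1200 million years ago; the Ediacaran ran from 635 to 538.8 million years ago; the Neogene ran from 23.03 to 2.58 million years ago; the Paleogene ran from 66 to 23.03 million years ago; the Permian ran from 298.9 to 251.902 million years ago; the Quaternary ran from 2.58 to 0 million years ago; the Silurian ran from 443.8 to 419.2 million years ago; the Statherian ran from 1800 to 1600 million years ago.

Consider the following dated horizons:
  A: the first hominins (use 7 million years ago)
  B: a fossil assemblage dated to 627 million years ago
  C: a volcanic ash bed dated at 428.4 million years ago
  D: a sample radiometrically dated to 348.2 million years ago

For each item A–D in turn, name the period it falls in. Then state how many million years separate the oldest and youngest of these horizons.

A — Neogene; B — Ediacaran; C — Silurian; D — Carboniferous; span 620 million years

Match each age against the start–end ranges in the excerpt: A = 7 Ma → Neogene (23.03–2.58); B = 627 Ma → Ediacaran (635–538.8); C = 428.4 Ma → Silurian (443.8–419.2); D = 348.2 Ma → Carboniferous (358.9–298.9).
The largest age is 627 Ma and the smallest is 7 Ma; their difference is 620 Myr.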